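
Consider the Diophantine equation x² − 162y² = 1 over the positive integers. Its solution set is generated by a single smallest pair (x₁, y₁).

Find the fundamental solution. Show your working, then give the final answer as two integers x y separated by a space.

√162 = [12; 1,2,1,2,12,2,1,2,1,24, …], period ℓ=10 (even) → k=9
k=0  a_k=12  p_k/q_k = 12/1
…
k=2  a_k=2  p_k/q_k = 38/3
k=3  a_k=1  p_k/q_k = 51/4
k=4  a_k=2  p_k/q_k = 140/11
k=5  a_k=12  p_k/q_k = 1731/136
k=6  a_k=2  p_k/q_k = 3602/283
k=7  a_k=1  p_k/q_k = 5333/419
k=8  a_k=2  p_k/q_k = 14268/1121
k=9  a_k=1  p_k/q_k = 19601/1540
(x₁, y₁) = (19601, 1540);  19601² − 162·1540² = 1 ✓

19601 1540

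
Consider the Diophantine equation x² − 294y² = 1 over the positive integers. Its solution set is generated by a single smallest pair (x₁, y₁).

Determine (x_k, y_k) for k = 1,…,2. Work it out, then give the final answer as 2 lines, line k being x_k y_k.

4801 280
46099201 2688560

√294 → a₀=17, period (6,1,4,1,6,34); ℓ=6 even so k=5
k=0  a_k=17  p_k/q_k = 17/1
…
k=4  a_k=1  p_k/q_k = 703/41
k=5  a_k=6  p_k/q_k = 4801/280
fundamental: x₁=4801, y₁=280  (since 23049601 − 294·78400 = 1)
(4801+280√294)^2 = 46099201 + 2688560√294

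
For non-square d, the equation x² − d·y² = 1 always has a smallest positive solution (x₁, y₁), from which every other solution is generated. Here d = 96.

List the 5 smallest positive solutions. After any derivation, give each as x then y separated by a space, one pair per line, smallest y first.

d=96: √d = [9; 1,3,1,18] (ℓ=4, even), read p_3/q_3
i=0: a=9 ⇒ p=9, q=1
i=1: a=1 ⇒ p=10, q=1
i=2: a=3 ⇒ p=39, q=4
i=3: a=1 ⇒ p=49, q=5
(x₁, y₁) = (49, 5);  49² − 96·5² = 1 ✓
(x_2, y_2) = (49·49 + 96·5·5, 49·5 + 5·49) = (4801, 490)
(x_3, y_3) = (49·4801 + 96·5·490, 49·490 + 5·4801) = (470449, 48015)
(x_4, y_4) = (49·470449 + 96·5·48015, 49·48015 + 5·470449) = (46099201, 4704980)
(x_5, y_5) = (49·46099201 + 96·5·4704980, 49·4704980 + 5·46099201) = (4517251249, 461040025)

49 5
4801 490
470449 48015
46099201 4704980
4517251249 461040025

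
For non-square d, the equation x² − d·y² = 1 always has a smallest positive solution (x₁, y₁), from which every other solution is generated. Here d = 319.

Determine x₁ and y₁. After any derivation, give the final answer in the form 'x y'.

d=319: √d = [17; 1,6,5,1,4,…,6,1,34] (ℓ=14, even), read p_13/q_13
i=0: a=17 ⇒ p=17, q=1
i=1: a=1 ⇒ p=18, q=1
…
i=3: a=5 ⇒ p=643, q=36
i=4: a=1 ⇒ p=768, q=43
i=5: a=4 ⇒ p=3715, q=208
i=6: a=3 ⇒ p=11913, q=667
i=7: a=1 ⇒ p=15628, q=875
i=8: a=3 ⇒ p=58797, q=3292
…
i=10: a=1 ⇒ p=309613, q=17335
i=11: a=5 ⇒ p=1798881, q=100718
i=12: a=6 ⇒ p=11102899, q=621643
i=13: a=1 ⇒ p=12901780, q=722361
→ (12901780, 722361).  Check: 12901780²=166455927168400, 319·722361²=166455927168399, difference 1.

12901780 722361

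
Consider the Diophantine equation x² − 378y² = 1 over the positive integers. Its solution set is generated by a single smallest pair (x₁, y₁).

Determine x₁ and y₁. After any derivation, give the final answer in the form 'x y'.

[19; 2,3,1,4,1,3,2,38] for √378; ℓ=8 ⇒ convergent index 7
k=0  a_k=19  p_k/q_k = 19/1
k=1  a_k=2  p_k/q_k = 39/2
k=2  a_k=3  p_k/q_k = 136/7
…
k=4  a_k=4  p_k/q_k = 836/43
k=5  a_k=1  p_k/q_k = 1011/52
k=6  a_k=3  p_k/q_k = 3869/199
k=7  a_k=2  p_k/q_k = 8749/450
fundamental: x₁=8749, y₁=450  (since 76545001 − 378·202500 = 1)

8749 450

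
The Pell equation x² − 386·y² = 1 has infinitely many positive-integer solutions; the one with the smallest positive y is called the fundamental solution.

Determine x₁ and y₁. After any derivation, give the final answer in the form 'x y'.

111555 5678

[19; 1,1,1,4,1,18,1,4,1,1,1,38] for √386; ℓ=12 ⇒ convergent index 11
a_0=19:  p_0=19·1+0=19,  q_0=19·0+1=1
a_1=1:  p_1=1·19+1=20,  q_1=1·1+0=1
…
a_4=4:  p_4=4·59+39=275,  q_4=4·3+2=14
…
a_6=18:  p_6=18·334+275=6287,  q_6=18·17+14=320
a_7=1:  p_7=1·6287+334=6621,  q_7=1·320+17=337
a_8=4:  p_8=4·6621+6287=32771,  q_8=4·337+320=1668
a_9=1:  p_9=1·32771+6621=39392,  q_9=1·1668+337=2005
a_10=1:  p_10=1·39392+32771=72163,  q_10=1·2005+1668=3673
a_11=1:  p_11=1·72163+39392=111555,  q_11=1·3673+2005=5678
→ (111555, 5678).  Check: 111555²=12444518025, 386·5678²=12444518024, difference 1.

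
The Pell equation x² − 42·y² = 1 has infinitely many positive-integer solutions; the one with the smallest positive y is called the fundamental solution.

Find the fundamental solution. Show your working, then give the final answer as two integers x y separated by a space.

√42 → a₀=6, period (2,12); ℓ=2 even so k=1
step 0: (6, 1)  from 6·(1,0) + (0,1)
step 1: (13, 2)  from 2·(6,1) + (1,0)
fundamental: x₁=13, y₁=2  (since 169 − 42·4 = 1)

13 2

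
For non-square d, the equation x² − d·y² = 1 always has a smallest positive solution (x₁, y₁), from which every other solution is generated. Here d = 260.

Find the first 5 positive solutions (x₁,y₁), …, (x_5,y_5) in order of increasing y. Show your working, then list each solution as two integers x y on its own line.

129 8
33281 2064
8586369 532504
2215249921 137383968
571525893249 35444531240

√260 → a₀=16, period (8,32); ℓ=2 even so k=1
k=0  a_k=16  p_k/q_k = 16/1
k=1  a_k=8  p_k/q_k = 129/8
(x₁, y₁) = (129, 8);  129² − 260·8² = 1 ✓
(x_2, y_2) = (129·129 + 260·8·8, 129·8 + 8·129) = (33281, 2064)
(x_3, y_3) = (129·33281 + 260·8·2064, 129·2064 + 8·33281) = (8586369, 532504)
(x_4, y_4) = (129·8586369 + 260·8·532504, 129·532504 + 8·8586369) = (2215249921, 137383968)
(x_5, y_5) = (129·2215249921 + 260·8·137383968, 129·137383968 + 8·2215249921) = (571525893249, 35444531240)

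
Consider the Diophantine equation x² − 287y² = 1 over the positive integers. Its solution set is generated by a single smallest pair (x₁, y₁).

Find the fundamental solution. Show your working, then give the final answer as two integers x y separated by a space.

d=287: √d = [16; 1,15,1,32] (ℓ=4, even), read p_3/q_3
step 0: (16, 1)  from 16·(1,0) + (0,1)
…
step 2: (271, 16)  from 15·(17,1) + (16,1)
step 3: (288, 17)  from 1·(271,16) + (17,1)
(x₁, y₁) = (288, 17);  288² − 287·17² = 1 ✓

288 17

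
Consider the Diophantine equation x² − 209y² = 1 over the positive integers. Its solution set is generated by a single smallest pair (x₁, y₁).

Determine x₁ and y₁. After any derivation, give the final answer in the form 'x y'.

√209 → a₀=14, period (2,5,3,2,3,5,2,28); ℓ=8 even so k=7
step 0: (14, 1)  from 14·(1,0) + (0,1)
step 1: (29, 2)  from 2·(14,1) + (1,0)
…
step 6: (21266, 1471)  from 5·(4019,278) + (1171,81)
step 7: (46551, 3220)  from 2·(21266,1471) + (4019,278)
fundamental: x₁=46551, y₁=3220  (since 2166995601 − 209·10368400 = 1)

46551 3220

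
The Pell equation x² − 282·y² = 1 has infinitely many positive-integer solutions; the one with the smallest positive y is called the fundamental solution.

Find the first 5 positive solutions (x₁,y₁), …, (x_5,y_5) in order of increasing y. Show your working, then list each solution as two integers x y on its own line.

√282 → a₀=16, period (1,3,1,4,1,3,1,32); ℓ=8 even so k=7
a_0=16:  p_0=16·1+0=16,  q_0=16·0+1=1
…
a_6=3:  p_6=3·487+403=1864,  q_6=3·29+24=111
a_7=1:  p_7=1·1864+487=2351,  q_7=1·111+29=140
fundamental: x₁=2351, y₁=140  (since 5527201 − 282·19600 = 1)
(2351+140√282)^2 = 11054401 + 658280√282
(2351+140√282)^3 = 51977791151 + 3095232420√282
(2351+140√282)^4 = 244399562937601 + 14553782180560√282
(2351+140√282)^5 = 1149166692954808751 + 68431880717760700√282

2351 140
11054401 658280
51977791151 3095232420
244399562937601 14553782180560
1149166692954808751 68431880717760700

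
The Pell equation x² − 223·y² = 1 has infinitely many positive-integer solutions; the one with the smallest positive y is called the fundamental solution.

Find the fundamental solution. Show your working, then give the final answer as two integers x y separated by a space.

√223 → a₀=14, period (1,13,1,28); ℓ=4 even so k=3
i=0: a=14 ⇒ p=14, q=1
i=1: a=1 ⇒ p=15, q=1
i=2: a=13 ⇒ p=209, q=14
i=3: a=1 ⇒ p=224, q=15
→ (224, 15).  Check: 224²=50176, 223·15²=50175, difference 1.

224 15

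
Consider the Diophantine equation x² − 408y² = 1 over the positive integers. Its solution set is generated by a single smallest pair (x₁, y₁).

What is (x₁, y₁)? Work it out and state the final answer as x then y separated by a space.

101 5

√408 = [20; 5,40, …], period ℓ=2 (even) → k=1
step 0: (20, 1)  from 20·(1,0) + (0,1)
step 1: (101, 5)  from 5·(20,1) + (1,0)
→ (101, 5).  Check: 101²=10201, 408·5²=10200, difference 1.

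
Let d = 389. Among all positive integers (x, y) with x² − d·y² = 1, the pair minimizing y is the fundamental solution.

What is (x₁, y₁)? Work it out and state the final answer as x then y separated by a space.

3287049 166660

d=389: √d = [19; 1,2,1,1,1,1,2,1,38] (ℓ=9, odd), read p_17/q_17
step 0: (19, 1)  from 19·(1,0) + (0,1)
…
step 3: (79, 4)  from 1·(59,3) + (20,1)
step 4: (138, 7)  from 1·(79,4) + (59,3)
…
step 8: (1282, 65)  from 1·(927,47) + (355,18)
step 9: (49643, 2517)  from 38·(1282,65) + (927,47)
…
step 13: (353911, 17944)  from 1·(202418,10263) + (151493,7681)
…
step 15: (910240, 46151)  from 1·(556329,28207) + (353911,17944)
step 16: (2376809, 120509)  from 2·(910240,46151) + (556329,28207)
step 17: (3287049, 166660)  from 1·(2376809,120509) + (910240,46151)
fundamental: x₁=3287049, y₁=166660  (since 10804691128401 − 389·27775555600 = 1)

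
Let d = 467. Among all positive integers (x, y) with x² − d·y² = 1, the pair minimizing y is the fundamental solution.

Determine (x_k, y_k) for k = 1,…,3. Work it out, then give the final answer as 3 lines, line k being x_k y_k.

1625626 75225
5285319783751 244575431700
17183906517558380626 795176361465413175

√467 → a₀=21, period (1,1,1,1,3,…,1,1,42); ℓ=14 even so k=13
i=0: a=21 ⇒ p=21, q=1
…
i=5: a=3 ⇒ p=389, q=18
i=6: a=3 ⇒ p=1275, q=59
…
i=8: a=3 ⇒ p=82767, q=3830
i=9: a=3 ⇒ p=275465, q=12747
i=10: a=1 ⇒ p=358232, q=16577
i=11: a=1 ⇒ p=633697, q=29324
i=12: a=1 ⇒ p=991929, q=45901
i=13: a=1 ⇒ p=1625626, q=75225
→ (1625626, 75225).  Check: 1625626²=2642659891876, 467·75225²=2642659891875, difference 1.
k=2:  x_2 = 1625626·1625626+467·75225·75225 = 5285319783751,  y_2 = 1625626·75225+75225·1625626 = 244575431700
k=3:  x_3 = 1625626·5285319783751+467·75225·244575431700 = 17183906517558380626,  y_3 = 1625626·244575431700+75225·5285319783751 = 795176361465413175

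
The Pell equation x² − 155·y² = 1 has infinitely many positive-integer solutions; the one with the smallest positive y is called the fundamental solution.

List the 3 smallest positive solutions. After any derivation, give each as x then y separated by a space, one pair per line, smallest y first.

d=155: √d = [12; 2,4,2,24] (ℓ=4, even), read p_3/q_3
a_0=12:  p_0=12·1+0=12,  q_0=12·0+1=1
…
a_2=4:  p_2=4·25+12=112,  q_2=4·2+1=9
a_3=2:  p_3=2·112+25=249,  q_3=2·9+2=20
fundamental: x₁=249, y₁=20  (since 62001 − 155·400 = 1)
(249+20√155)^2 = 124001 + 9960√155
(249+20√155)^3 = 61752249 + 4960060√155

249 20
124001 9960
61752249 4960060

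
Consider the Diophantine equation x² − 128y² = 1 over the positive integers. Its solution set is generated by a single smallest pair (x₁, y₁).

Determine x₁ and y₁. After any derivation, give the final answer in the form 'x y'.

d=128: √d = [11; 3,5,3,22] (ℓ=4, even), read p_3/q_3
a_0=11:  p_0=11·1+0=11,  q_0=11·0+1=1
a_1=3:  p_1=3·11+1=34,  q_1=3·1+0=3
a_2=5:  p_2=5·34+11=181,  q_2=5·3+1=16
a_3=3:  p_3=3·181+34=577,  q_3=3·16+3=51
(x₁, y₁) = (577, 51);  577² − 128·51² = 1 ✓

577 51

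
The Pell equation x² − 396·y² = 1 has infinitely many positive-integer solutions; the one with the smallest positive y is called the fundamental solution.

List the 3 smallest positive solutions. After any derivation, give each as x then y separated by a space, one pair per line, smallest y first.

199 10
79201 3980
31521799 1584030

[19; 1,8,1,38] for √396; ℓ=4 ⇒ convergent index 3
a_0=19:  p_0=19·1+0=19,  q_0=19·0+1=1
a_1=1:  p_1=1·19+1=20,  q_1=1·1+0=1
a_2=8:  p_2=8·20+19=179,  q_2=8·1+1=9
a_3=1:  p_3=1·179+20=199,  q_3=1·9+1=10
fundamental: x₁=199, y₁=10  (since 39601 − 396·100 = 1)
(x_2, y_2) = (199·199 + 396·10·10, 199·10 + 10·199) = (79201, 3980)
(x_3, y_3) = (199·79201 + 396·10·3980, 199·3980 + 10·79201) = (31521799, 1584030)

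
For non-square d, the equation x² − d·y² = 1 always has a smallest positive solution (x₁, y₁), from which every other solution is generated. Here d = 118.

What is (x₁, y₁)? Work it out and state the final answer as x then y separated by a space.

306917 28254

√118 → a₀=10, period (1,6,3,2,10,2,3,6,1,20); ℓ=10 even so k=9
k=0  a_k=10  p_k/q_k = 10/1
…
k=6  a_k=2  p_k/q_k = 12112/1115
k=7  a_k=3  p_k/q_k = 42115/3877
k=8  a_k=6  p_k/q_k = 264802/24377
k=9  a_k=1  p_k/q_k = 306917/28254
fundamental: x₁=306917, y₁=28254  (since 94198044889 − 118·798288516 = 1)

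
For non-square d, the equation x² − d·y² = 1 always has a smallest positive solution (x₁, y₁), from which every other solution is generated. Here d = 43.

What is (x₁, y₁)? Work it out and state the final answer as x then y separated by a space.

3482 531

√43 = [6; 1,1,3,1,5,1,3,1,1,12, …], period ℓ=10 (even) → k=9
a_0=6:  p_0=6·1+0=6,  q_0=6·0+1=1
a_1=1:  p_1=1·6+1=7,  q_1=1·1+0=1
…
a_4=1:  p_4=1·46+13=59,  q_4=1·7+2=9
a_5=5:  p_5=5·59+46=341,  q_5=5·9+7=52
…
a_7=3:  p_7=3·400+341=1541,  q_7=3·61+52=235
a_8=1:  p_8=1·1541+400=1941,  q_8=1·235+61=296
a_9=1:  p_9=1·1941+1541=3482,  q_9=1·296+235=531
(x₁, y₁) = (3482, 531);  3482² − 43·531² = 1 ✓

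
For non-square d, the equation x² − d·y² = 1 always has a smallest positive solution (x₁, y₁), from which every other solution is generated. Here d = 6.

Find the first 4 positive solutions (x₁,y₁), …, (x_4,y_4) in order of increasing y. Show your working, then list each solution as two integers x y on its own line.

5 2
49 20
485 198
4801 1960

√6 = [2; 2,4, …], period ℓ=2 (even) → k=1
a_0=2:  p_0=2·1+0=2,  q_0=2·0+1=1
a_1=2:  p_1=2·2+1=5,  q_1=2·1+0=2
→ (5, 2).  Check: 5²=25, 6·2²=24, difference 1.
n=2: (5,2)∘(5,2) = (5·5+6·2·2, 5·2+2·5) = (49,20)
n=3: (49,20)∘(5,2) = (5·49+6·2·20, 5·20+2·49) = (485,198)
n=4: (485,198)∘(5,2) = (5·485+6·2·198, 5·198+2·485) = (4801,1960)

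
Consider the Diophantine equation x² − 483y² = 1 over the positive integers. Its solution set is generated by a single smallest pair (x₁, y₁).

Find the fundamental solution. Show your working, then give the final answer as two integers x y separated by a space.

22 1

d=483: √d = [21; 1,42] (ℓ=2, even), read p_1/q_1
i=0: a=21 ⇒ p=21, q=1
i=1: a=1 ⇒ p=22, q=1
→ (22, 1).  Check: 22²=484, 483·1²=483, difference 1.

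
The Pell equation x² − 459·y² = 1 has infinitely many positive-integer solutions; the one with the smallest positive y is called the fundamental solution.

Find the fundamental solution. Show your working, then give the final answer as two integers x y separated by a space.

√459 = [21; 2,2,1,4,21,4,1,2,2,42, …], period ℓ=10 (even) → k=9
step 0: (21, 1)  from 21·(1,0) + (0,1)
…
step 3: (150, 7)  from 1·(107,5) + (43,2)
step 4: (707, 33)  from 4·(150,7) + (107,5)
…
step 6: (60695, 2833)  from 4·(14997,700) + (707,33)
…
step 8: (212079, 9899)  from 2·(75692,3533) + (60695,2833)
step 9: (499850, 23331)  from 2·(212079,9899) + (75692,3533)
→ (499850, 23331).  Check: 499850²=249850022500, 459·23331²=249850022499, difference 1.

499850 23331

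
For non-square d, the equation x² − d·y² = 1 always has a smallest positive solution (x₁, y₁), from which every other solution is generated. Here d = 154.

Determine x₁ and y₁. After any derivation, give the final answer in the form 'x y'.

21295 1716

d=154: √d = [12; 2,2,3,1,2,1,3,2,2,24] (ℓ=10, even), read p_9/q_9
i=0: a=12 ⇒ p=12, q=1
i=1: a=2 ⇒ p=25, q=2
…
i=3: a=3 ⇒ p=211, q=17
…
i=5: a=2 ⇒ p=757, q=61
…
i=8: a=2 ⇒ p=8724, q=703
i=9: a=2 ⇒ p=21295, q=1716
(x₁, y₁) = (21295, 1716);  21295² − 154·1716² = 1 ✓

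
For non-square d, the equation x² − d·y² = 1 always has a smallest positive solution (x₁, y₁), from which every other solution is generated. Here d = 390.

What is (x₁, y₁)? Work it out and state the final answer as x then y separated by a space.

√390 → a₀=19, period (1,2,1,38); ℓ=4 even so k=3
k=0  a_k=19  p_k/q_k = 19/1
k=1  a_k=1  p_k/q_k = 20/1
k=2  a_k=2  p_k/q_k = 59/3
k=3  a_k=1  p_k/q_k = 79/4
(x₁, y₁) = (79, 4);  79² − 390·4² = 1 ✓

79 4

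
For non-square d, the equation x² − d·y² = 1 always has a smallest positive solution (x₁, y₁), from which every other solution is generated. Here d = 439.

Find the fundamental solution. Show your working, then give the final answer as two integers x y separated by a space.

[20; 1,19,1,40] for √439; ℓ=4 ⇒ convergent index 3
step 0: (20, 1)  from 20·(1,0) + (0,1)
step 1: (21, 1)  from 1·(20,1) + (1,0)
step 2: (419, 20)  from 19·(21,1) + (20,1)
step 3: (440, 21)  from 1·(419,20) + (21,1)
fundamental: x₁=440, y₁=21  (since 193600 − 439·441 = 1)

440 21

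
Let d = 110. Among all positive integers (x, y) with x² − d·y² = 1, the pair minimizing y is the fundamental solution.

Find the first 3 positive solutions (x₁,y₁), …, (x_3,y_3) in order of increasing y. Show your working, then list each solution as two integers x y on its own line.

21 2
881 84
36981 3526

√110 → a₀=10, period (2,20); ℓ=2 even so k=1
k=0  a_k=10  p_k/q_k = 10/1
k=1  a_k=2  p_k/q_k = 21/2
(x₁, y₁) = (21, 2);  21² − 110·2² = 1 ✓
n=2: (21,2)∘(21,2) = (21·21+110·2·2, 21·2+2·21) = (881,84)
n=3: (881,84)∘(21,2) = (21·881+110·2·84, 21·84+2·881) = (36981,3526)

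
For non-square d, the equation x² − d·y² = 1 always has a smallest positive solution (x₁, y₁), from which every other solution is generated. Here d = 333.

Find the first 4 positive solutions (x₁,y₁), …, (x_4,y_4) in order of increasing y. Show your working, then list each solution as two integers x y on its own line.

73 4
10657 584
1555849 85260
227143297 12447376

[18; 4,36] for √333; ℓ=2 ⇒ convergent index 1
i=0: a=18 ⇒ p=18, q=1
i=1: a=4 ⇒ p=73, q=4
→ (73, 4).  Check: 73²=5329, 333·4²=5328, difference 1.
k=2:  x_2 = 73·73+333·4·4 = 10657,  y_2 = 73·4+4·73 = 584
k=3:  x_3 = 73·10657+333·4·584 = 1555849,  y_3 = 73·584+4·10657 = 85260
k=4:  x_4 = 73·1555849+333·4·85260 = 227143297,  y_4 = 73·85260+4·1555849 = 12447376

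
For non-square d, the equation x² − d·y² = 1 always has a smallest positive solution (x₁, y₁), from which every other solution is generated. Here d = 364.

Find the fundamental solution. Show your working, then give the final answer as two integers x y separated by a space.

4954951 259710

[19; 12,1,2,3,1,8,1,3,2,1,12,38] for √364; ℓ=12 ⇒ convergent index 11
step 0: (19, 1)  from 19·(1,0) + (0,1)
…
step 2: (248, 13)  from 1·(229,12) + (19,1)
step 3: (725, 38)  from 2·(248,13) + (229,12)
step 4: (2423, 127)  from 3·(725,38) + (248,13)
…
step 6: (27607, 1447)  from 8·(3148,165) + (2423,127)
step 7: (30755, 1612)  from 1·(27607,1447) + (3148,165)
…
step 10: (390371, 20461)  from 1·(270499,14178) + (119872,6283)
step 11: (4954951, 259710)  from 12·(390371,20461) + (270499,14178)
→ (4954951, 259710).  Check: 4954951²=24551539412401, 364·259710²=24551539412400, difference 1.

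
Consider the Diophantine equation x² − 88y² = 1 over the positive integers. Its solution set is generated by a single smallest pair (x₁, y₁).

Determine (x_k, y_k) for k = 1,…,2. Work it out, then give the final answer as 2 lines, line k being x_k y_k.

√88 = [9; 2,1,1,1,2,18, …], period ℓ=6 (even) → k=5
i=0: a=9 ⇒ p=9, q=1
i=1: a=2 ⇒ p=19, q=2
i=2: a=1 ⇒ p=28, q=3
i=3: a=1 ⇒ p=47, q=5
i=4: a=1 ⇒ p=75, q=8
i=5: a=2 ⇒ p=197, q=21
fundamental: x₁=197, y₁=21  (since 38809 − 88·441 = 1)
k=2:  x_2 = 197·197+88·21·21 = 77617,  y_2 = 197·21+21·197 = 8274

197 21
77617 8274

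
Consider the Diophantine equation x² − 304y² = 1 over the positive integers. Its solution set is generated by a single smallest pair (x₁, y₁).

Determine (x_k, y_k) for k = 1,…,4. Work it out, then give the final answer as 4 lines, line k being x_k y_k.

d=304: √d = [17; 2,3,2,1,1,1,1,1,2,3,2,34] (ℓ=12, even), read p_11/q_11
a_0=17:  p_0=17·1+0=17,  q_0=17·0+1=1
…
a_2=3:  p_2=3·35+17=122,  q_2=3·2+1=7
…
a_9=2:  p_9=2·2842+1761=7445,  q_9=2·163+101=427
a_10=3:  p_10=3·7445+2842=25177,  q_10=3·427+163=1444
a_11=2:  p_11=2·25177+7445=57799,  q_11=2·1444+427=3315
(x₁, y₁) = (57799, 3315);  57799² − 304·3315² = 1 ✓
k=2:  x_2 = 57799·57799+304·3315·3315 = 6681448801,  y_2 = 57799·3315+3315·57799 = 383207370
k=3:  x_3 = 57799·6681448801+304·3315·383207370 = 772362118440199,  y_3 = 57799·383207370+3315·6681448801 = 44298005553945
k=4:  x_4 = 57799·772362118440199+304·3315·44298005553945 = 89283516160768675201,  y_4 = 57799·44298005553945+3315·772362118440199 = 5120760845641726740

57799 3315
6681448801 383207370
772362118440199 44298005553945
89283516160768675201 5120760845641726740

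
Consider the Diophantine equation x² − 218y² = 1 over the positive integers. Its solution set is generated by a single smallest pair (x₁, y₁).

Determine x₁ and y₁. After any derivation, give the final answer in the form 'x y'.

√218 = [14; 1,3,3,1,28, …], period ℓ=5 (odd) → k=9
k=0  a_k=14  p_k/q_k = 14/1
…
k=7  a_k=3  p_k/q_k = 29633/2007
k=8  a_k=3  p_k/q_k = 96370/6527
k=9  a_k=1  p_k/q_k = 126003/8534
→ (126003, 8534).  Check: 126003²=15876756009, 218·8534²=15876756008, difference 1.

126003 8534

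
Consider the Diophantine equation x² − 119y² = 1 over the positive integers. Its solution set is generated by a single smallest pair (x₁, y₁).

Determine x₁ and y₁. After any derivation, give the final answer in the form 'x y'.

120 11

d=119: √d = [10; 1,9,1,20] (ℓ=4, even), read p_3/q_3
i=0: a=10 ⇒ p=10, q=1
i=1: a=1 ⇒ p=11, q=1
i=2: a=9 ⇒ p=109, q=10
i=3: a=1 ⇒ p=120, q=11
(x₁, y₁) = (120, 11);  120² − 119·11² = 1 ✓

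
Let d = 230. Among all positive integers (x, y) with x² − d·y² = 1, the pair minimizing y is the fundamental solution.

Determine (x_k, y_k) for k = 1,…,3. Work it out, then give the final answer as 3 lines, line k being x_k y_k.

√230 → a₀=15, period (6,30); ℓ=2 even so k=1
i=0: a=15 ⇒ p=15, q=1
i=1: a=6 ⇒ p=91, q=6
fundamental: x₁=91, y₁=6  (since 8281 − 230·36 = 1)
(91+6√230)^2 = 16561 + 1092√230
(91+6√230)^3 = 3014011 + 198738√230

91 6
16561 1092
3014011 198738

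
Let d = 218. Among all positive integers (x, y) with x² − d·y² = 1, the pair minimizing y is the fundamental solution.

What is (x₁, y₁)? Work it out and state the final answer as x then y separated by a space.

√218 = [14; 1,3,3,1,28, …], period ℓ=5 (odd) → k=9
k=0  a_k=14  p_k/q_k = 14/1
k=1  a_k=1  p_k/q_k = 15/1
k=2  a_k=3  p_k/q_k = 59/4
k=3  a_k=3  p_k/q_k = 192/13
k=4  a_k=1  p_k/q_k = 251/17
k=5  a_k=28  p_k/q_k = 7220/489
k=6  a_k=1  p_k/q_k = 7471/506
k=7  a_k=3  p_k/q_k = 29633/2007
k=8  a_k=3  p_k/q_k = 96370/6527
k=9  a_k=1  p_k/q_k = 126003/8534
(x₁, y₁) = (126003, 8534);  126003² − 218·8534² = 1 ✓

126003 8534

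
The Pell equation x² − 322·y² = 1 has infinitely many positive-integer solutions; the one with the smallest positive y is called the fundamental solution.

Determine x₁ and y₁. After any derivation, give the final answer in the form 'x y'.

√322 = [17; 1,16,1,34, …], period ℓ=4 (even) → k=3
k=0  a_k=17  p_k/q_k = 17/1
k=1  a_k=1  p_k/q_k = 18/1
k=2  a_k=16  p_k/q_k = 305/17
k=3  a_k=1  p_k/q_k = 323/18
→ (323, 18).  Check: 323²=104329, 322·18²=104328, difference 1.

323 18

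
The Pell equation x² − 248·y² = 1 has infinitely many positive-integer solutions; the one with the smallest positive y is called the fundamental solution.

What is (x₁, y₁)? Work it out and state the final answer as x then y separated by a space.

d=248: √d = [15; 1,2,1,30] (ℓ=4, even), read p_3/q_3
step 0: (15, 1)  from 15·(1,0) + (0,1)
step 1: (16, 1)  from 1·(15,1) + (1,0)
step 2: (47, 3)  from 2·(16,1) + (15,1)
step 3: (63, 4)  from 1·(47,3) + (16,1)
→ (63, 4).  Check: 63²=3969, 248·4²=3968, difference 1.

63 4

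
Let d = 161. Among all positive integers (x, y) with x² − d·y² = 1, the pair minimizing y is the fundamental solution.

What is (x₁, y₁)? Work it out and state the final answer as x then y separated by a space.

√161 = [12; 1,2,4,1,2,1,4,2,1,24, …], period ℓ=10 (even) → k=9
i=0: a=12 ⇒ p=12, q=1
i=1: a=1 ⇒ p=13, q=1
i=2: a=2 ⇒ p=38, q=3
i=3: a=4 ⇒ p=165, q=13
…
i=5: a=2 ⇒ p=571, q=45
i=6: a=1 ⇒ p=774, q=61
i=7: a=4 ⇒ p=3667, q=289
i=8: a=2 ⇒ p=8108, q=639
i=9: a=1 ⇒ p=11775, q=928
(x₁, y₁) = (11775, 928);  11775² − 161·928² = 1 ✓

11775 928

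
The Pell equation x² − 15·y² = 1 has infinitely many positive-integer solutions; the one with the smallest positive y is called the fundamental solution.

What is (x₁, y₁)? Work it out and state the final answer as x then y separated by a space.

√15 = [3; 1,6, …], period ℓ=2 (even) → k=1
a_0=3:  p_0=3·1+0=3,  q_0=3·0+1=1
a_1=1:  p_1=1·3+1=4,  q_1=1·1+0=1
(x₁, y₁) = (4, 1);  4² − 15·1² = 1 ✓

4 1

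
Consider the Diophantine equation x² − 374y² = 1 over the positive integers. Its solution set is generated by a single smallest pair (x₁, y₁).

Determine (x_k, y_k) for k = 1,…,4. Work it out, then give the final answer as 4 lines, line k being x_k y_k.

3365 174
22646449 1171020
152410598405 7880964426
1025723304619201 53038889415960

d=374: √d = [19; 2,1,18,1,2,38] (ℓ=6, even), read p_5/q_5
a_0=19:  p_0=19·1+0=19,  q_0=19·0+1=1
a_1=2:  p_1=2·19+1=39,  q_1=2·1+0=2
a_2=1:  p_2=1·39+19=58,  q_2=1·2+1=3
…
a_4=1:  p_4=1·1083+58=1141,  q_4=1·56+3=59
a_5=2:  p_5=2·1141+1083=3365,  q_5=2·59+56=174
→ (3365, 174).  Check: 3365²=11323225, 374·174²=11323224, difference 1.
k=2:  x_2 = 3365·3365+374·174·174 = 22646449,  y_2 = 3365·174+174·3365 = 1171020
k=3:  x_3 = 3365·22646449+374·174·1171020 = 152410598405,  y_3 = 3365·1171020+174·22646449 = 7880964426
k=4:  x_4 = 3365·152410598405+374·174·7880964426 = 1025723304619201,  y_4 = 3365·7880964426+174·152410598405 = 53038889415960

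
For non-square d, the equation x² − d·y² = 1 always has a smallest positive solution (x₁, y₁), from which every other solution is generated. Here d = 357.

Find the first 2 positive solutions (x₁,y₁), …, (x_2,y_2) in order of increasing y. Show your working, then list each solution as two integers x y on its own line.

[18; 1,8,2,8,1,36] for √357; ℓ=6 ⇒ convergent index 5
step 0: (18, 1)  from 18·(1,0) + (0,1)
…
step 2: (170, 9)  from 8·(19,1) + (18,1)
step 3: (359, 19)  from 2·(170,9) + (19,1)
step 4: (3042, 161)  from 8·(359,19) + (170,9)
step 5: (3401, 180)  from 1·(3042,161) + (359,19)
(x₁, y₁) = (3401, 180);  3401² − 357·180² = 1 ✓
n=2: (3401,180)∘(3401,180) = (3401·3401+357·180·180, 3401·180+180·3401) = (23133601,1224360)

3401 180
23133601 1224360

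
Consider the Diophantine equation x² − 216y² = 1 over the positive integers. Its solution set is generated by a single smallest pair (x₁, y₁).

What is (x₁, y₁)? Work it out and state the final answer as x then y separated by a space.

485 33

√216 → a₀=14, period (1,2,3,2,1,28); ℓ=6 even so k=5
i=0: a=14 ⇒ p=14, q=1
…
i=2: a=2 ⇒ p=44, q=3
…
i=4: a=2 ⇒ p=338, q=23
i=5: a=1 ⇒ p=485, q=33
(x₁, y₁) = (485, 33);  485² − 216·33² = 1 ✓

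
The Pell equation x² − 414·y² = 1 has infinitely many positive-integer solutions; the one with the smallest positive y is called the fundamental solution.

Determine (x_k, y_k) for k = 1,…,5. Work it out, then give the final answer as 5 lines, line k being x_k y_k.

24335 1196
1184384449 58209320
57643991108495 2833047603204
2805533046066067201 137884426789729360
136545293294391499564175 6710835049023080347996

[20; 2,1,7,2,7,1,2,40] for √414; ℓ=8 ⇒ convergent index 7
i=0: a=20 ⇒ p=20, q=1
i=1: a=2 ⇒ p=41, q=2
i=2: a=1 ⇒ p=61, q=3
i=3: a=7 ⇒ p=468, q=23
i=4: a=2 ⇒ p=997, q=49
i=5: a=7 ⇒ p=7447, q=366
i=6: a=1 ⇒ p=8444, q=415
i=7: a=2 ⇒ p=24335, q=1196
→ (24335, 1196).  Check: 24335²=592192225, 414·1196²=592192224, difference 1.
(24335+1196√414)^2 = 1184384449 + 58209320√414
(24335+1196√414)^3 = 57643991108495 + 2833047603204√414
(24335+1196√414)^4 = 2805533046066067201 + 137884426789729360√414
(24335+1196√414)^5 = 136545293294391499564175 + 6710835049023080347996√414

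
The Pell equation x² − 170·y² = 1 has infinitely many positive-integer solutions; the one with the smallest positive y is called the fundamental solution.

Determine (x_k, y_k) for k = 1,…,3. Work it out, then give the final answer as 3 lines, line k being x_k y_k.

√170 → a₀=13, period (26); ℓ=1 odd so k=1
k=0  a_k=13  p_k/q_k = 13/1
k=1  a_k=26  p_k/q_k = 339/26
fundamental: x₁=339, y₁=26  (since 114921 − 170·676 = 1)
(x_2, y_2) = (339·339 + 170·26·26, 339·26 + 26·339) = (229841, 17628)
(x_3, y_3) = (339·229841 + 170·26·17628, 339·17628 + 26·229841) = (155831859, 11951758)

339 26
229841 17628
155831859 11951758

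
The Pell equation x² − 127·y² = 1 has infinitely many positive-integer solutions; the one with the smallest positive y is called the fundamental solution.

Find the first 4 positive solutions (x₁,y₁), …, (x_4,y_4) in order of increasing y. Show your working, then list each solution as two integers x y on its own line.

4730624 419775
44757606858751 3971595379200
423462818377139450624 37576248838264821825
4006486743445029115330560001 355518209168531397366758400

[11; 3,1,2,2,7,11,7,2,2,1,3,22] for √127; ℓ=12 ⇒ convergent index 11
k=0  a_k=11  p_k/q_k = 11/1
…
k=4  a_k=2  p_k/q_k = 293/26
…
k=6  a_k=11  p_k/q_k = 24218/2149
…
k=10  a_k=1  p_k/q_k = 1274561/113099
k=11  a_k=3  p_k/q_k = 4730624/419775
fundamental: x₁=4730624, y₁=419775  (since 22378803429376 − 127·176211050625 = 1)
(x_2, y_2) = (4730624·4730624 + 127·419775·419775, 4730624·419775 + 419775·4730624) = (44757606858751, 3971595379200)
(x_3, y_3) = (4730624·44757606858751 + 127·419775·3971595379200, 4730624·3971595379200 + 419775·44757606858751) = (423462818377139450624, 37576248838264821825)
(x_4, y_4) = (4730624·423462818377139450624 + 127·419775·37576248838264821825, 4730624·37576248838264821825 + 419775·423462818377139450624) = (4006486743445029115330560001, 355518209168531397366758400)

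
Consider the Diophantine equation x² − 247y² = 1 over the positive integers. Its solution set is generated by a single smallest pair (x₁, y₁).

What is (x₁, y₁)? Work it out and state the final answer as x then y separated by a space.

d=247: √d = [15; 1,2,1,1,9,1,9,1,1,2,1,30] (ℓ=12, even), read p_11/q_11
i=0: a=15 ⇒ p=15, q=1
i=1: a=1 ⇒ p=16, q=1
i=2: a=2 ⇒ p=47, q=3
…
i=5: a=9 ⇒ p=1053, q=67
i=6: a=1 ⇒ p=1163, q=74
i=7: a=9 ⇒ p=11520, q=733
i=8: a=1 ⇒ p=12683, q=807
i=9: a=1 ⇒ p=24203, q=1540
i=10: a=2 ⇒ p=61089, q=3887
i=11: a=1 ⇒ p=85292, q=5427
→ (85292, 5427).  Check: 85292²=7274725264, 247·5427²=7274725263, difference 1.

85292 5427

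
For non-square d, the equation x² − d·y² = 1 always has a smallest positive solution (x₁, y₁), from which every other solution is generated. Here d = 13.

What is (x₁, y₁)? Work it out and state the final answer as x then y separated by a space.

d=13: √d = [3; 1,1,1,1,6] (ℓ=5, odd), read p_9/q_9
step 0: (3, 1)  from 3·(1,0) + (0,1)
…
step 2: (7, 2)  from 1·(4,1) + (3,1)
step 3: (11, 3)  from 1·(7,2) + (4,1)
…
step 7: (256, 71)  from 1·(137,38) + (119,33)
step 8: (393, 109)  from 1·(256,71) + (137,38)
step 9: (649, 180)  from 1·(393,109) + (256,71)
→ (649, 180).  Check: 649²=421201, 13·180²=421200, difference 1.

649 180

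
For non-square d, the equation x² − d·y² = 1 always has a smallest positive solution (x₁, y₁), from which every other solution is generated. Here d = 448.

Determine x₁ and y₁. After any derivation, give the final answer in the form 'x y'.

127 6

d=448: √d = [21; 6,42] (ℓ=2, even), read p_1/q_1
k=0  a_k=21  p_k/q_k = 21/1
k=1  a_k=6  p_k/q_k = 127/6
→ (127, 6).  Check: 127²=16129, 448·6²=16128, difference 1.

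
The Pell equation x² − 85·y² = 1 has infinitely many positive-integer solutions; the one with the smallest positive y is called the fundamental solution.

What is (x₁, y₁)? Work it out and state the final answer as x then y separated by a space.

285769 30996

d=85: √d = [9; 4,1,1,4,18] (ℓ=5, odd), read p_9/q_9
step 0: (9, 1)  from 9·(1,0) + (0,1)
…
step 5: (6887, 747)  from 18·(378,41) + (83,9)
…
step 8: (62739, 6805)  from 1·(34813,3776) + (27926,3029)
step 9: (285769, 30996)  from 4·(62739,6805) + (34813,3776)
→ (285769, 30996).  Check: 285769²=81663921361, 85·30996²=81663921360, difference 1.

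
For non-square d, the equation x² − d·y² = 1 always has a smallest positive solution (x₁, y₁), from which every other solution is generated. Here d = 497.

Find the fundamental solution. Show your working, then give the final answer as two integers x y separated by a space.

1201887 53912

d=497: √d = [22; 3,2,2,5,6,5,2,2,3,44] (ℓ=10, even), read p_9/q_9
step 0: (22, 1)  from 22·(1,0) + (0,1)
step 1: (67, 3)  from 3·(22,1) + (1,0)
…
step 8: (352750, 15823)  from 2·(143637,6443) + (65476,2937)
step 9: (1201887, 53912)  from 3·(352750,15823) + (143637,6443)
(x₁, y₁) = (1201887, 53912);  1201887² − 497·53912² = 1 ✓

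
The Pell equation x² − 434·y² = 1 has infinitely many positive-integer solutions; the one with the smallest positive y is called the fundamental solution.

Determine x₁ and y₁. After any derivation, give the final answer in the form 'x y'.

125 6

√434 → a₀=20, period (1,4,1,40); ℓ=4 even so k=3
step 0: (20, 1)  from 20·(1,0) + (0,1)
…
step 2: (104, 5)  from 4·(21,1) + (20,1)
step 3: (125, 6)  from 1·(104,5) + (21,1)
(x₁, y₁) = (125, 6);  125² − 434·6² = 1 ✓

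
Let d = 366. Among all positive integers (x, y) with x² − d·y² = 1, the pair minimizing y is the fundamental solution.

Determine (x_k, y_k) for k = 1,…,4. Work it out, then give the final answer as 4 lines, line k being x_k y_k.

[19; 7,1,1,1,2,12,2,1,1,1,7,38] for √366; ℓ=12 ⇒ convergent index 11
step 0: (19, 1)  from 19·(1,0) + (0,1)
…
step 2: (153, 8)  from 1·(134,7) + (19,1)
…
step 5: (1167, 61)  from 2·(440,23) + (287,15)
step 6: (14444, 755)  from 12·(1167,61) + (440,23)
step 7: (30055, 1571)  from 2·(14444,755) + (1167,61)
…
step 9: (74554, 3897)  from 1·(44499,2326) + (30055,1571)
step 10: (119053, 6223)  from 1·(74554,3897) + (44499,2326)
step 11: (907925, 47458)  from 7·(119053,6223) + (74554,3897)
(x₁, y₁) = (907925, 47458);  907925² − 366·47458² = 1 ✓
n=2: (907925,47458)∘(907925,47458) = (907925·907925+366·47458·47458, 907925·47458+47458·907925) = (1648655611249,86176609300)
n=3: (1648655611249,86176609300)∘(907925,47458) = (907925·1648655611249+366·47458·86176609300, 907925·86176609300+47458·1648655611249) = (2993711291685588725,156483795997357542)
n=4: (2993711291685588725,156483795997357542)∘(907925,47458) = (907925·2993711291685588725+366·47458·156483795997357542, 907925·156483795997357542+47458·2993711291685588725) = (5436130649005627630680001,284151100961715516031400)

907925 47458
1648655611249 86176609300
2993711291685588725 156483795997357542
5436130649005627630680001 284151100961715516031400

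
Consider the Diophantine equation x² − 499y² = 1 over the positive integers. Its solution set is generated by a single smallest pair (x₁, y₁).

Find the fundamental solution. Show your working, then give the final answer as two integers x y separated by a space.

d=499: √d = [22; 2,1,21,1,2,44] (ℓ=6, even), read p_5/q_5
k=0  a_k=22  p_k/q_k = 22/1
…
k=2  a_k=1  p_k/q_k = 67/3
…
k=4  a_k=1  p_k/q_k = 1519/68
k=5  a_k=2  p_k/q_k = 4490/201
fundamental: x₁=4490, y₁=201  (since 20160100 − 499·40401 = 1)

4490 201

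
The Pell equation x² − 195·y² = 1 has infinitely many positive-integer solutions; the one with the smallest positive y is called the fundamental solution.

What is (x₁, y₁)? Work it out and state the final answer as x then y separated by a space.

√195 → a₀=13, period (1,26); ℓ=2 even so k=1
step 0: (13, 1)  from 13·(1,0) + (0,1)
step 1: (14, 1)  from 1·(13,1) + (1,0)
fundamental: x₁=14, y₁=1  (since 196 − 195·1 = 1)

14 1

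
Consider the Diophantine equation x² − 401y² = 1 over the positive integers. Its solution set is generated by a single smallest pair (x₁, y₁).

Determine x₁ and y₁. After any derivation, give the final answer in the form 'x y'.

801 40

d=401: √d = [20; 40] (ℓ=1, odd), read p_1/q_1
a_0=20:  p_0=20·1+0=20,  q_0=20·0+1=1
a_1=40:  p_1=40·20+1=801,  q_1=40·1+0=40
→ (801, 40).  Check: 801²=641601, 401·40²=641600, difference 1.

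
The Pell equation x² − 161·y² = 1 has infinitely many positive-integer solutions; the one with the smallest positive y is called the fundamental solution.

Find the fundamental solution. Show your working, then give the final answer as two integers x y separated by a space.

[12; 1,2,4,1,2,1,4,2,1,24] for √161; ℓ=10 ⇒ convergent index 9
k=0  a_k=12  p_k/q_k = 12/1
k=1  a_k=1  p_k/q_k = 13/1
k=2  a_k=2  p_k/q_k = 38/3
k=3  a_k=4  p_k/q_k = 165/13
…
k=5  a_k=2  p_k/q_k = 571/45
k=6  a_k=1  p_k/q_k = 774/61
k=7  a_k=4  p_k/q_k = 3667/289
k=8  a_k=2  p_k/q_k = 8108/639
k=9  a_k=1  p_k/q_k = 11775/928
fundamental: x₁=11775, y₁=928  (since 138650625 − 161·861184 = 1)

11775 928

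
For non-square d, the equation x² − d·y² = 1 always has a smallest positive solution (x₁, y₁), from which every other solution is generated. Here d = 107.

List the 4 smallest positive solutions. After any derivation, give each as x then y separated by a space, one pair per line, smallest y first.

[10; 2,1,9,1,2,20] for √107; ℓ=6 ⇒ convergent index 5
i=0: a=10 ⇒ p=10, q=1
…
i=4: a=1 ⇒ p=331, q=32
i=5: a=2 ⇒ p=962, q=93
(x₁, y₁) = (962, 93);  962² − 107·93² = 1 ✓
(x_2, y_2) = (962·962 + 107·93·93, 962·93 + 93·962) = (1850887, 178932)
(x_3, y_3) = (962·1850887 + 107·93·178932, 962·178932 + 93·1850887) = (3561105626, 344265075)
(x_4, y_4) = (962·3561105626 + 107·93·344265075, 962·344265075 + 93·3561105626) = (6851565373537, 662365825368)

962 93
1850887 178932
3561105626 344265075
6851565373537 662365825368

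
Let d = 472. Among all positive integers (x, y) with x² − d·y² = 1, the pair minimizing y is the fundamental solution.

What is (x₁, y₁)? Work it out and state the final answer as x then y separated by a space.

[21; 1,2,1,1,1,…,2,1,42] for √472; ℓ=14 ⇒ convergent index 13
i=0: a=21 ⇒ p=21, q=1
i=1: a=1 ⇒ p=22, q=1
i=2: a=2 ⇒ p=65, q=3
i=3: a=1 ⇒ p=87, q=4
i=4: a=1 ⇒ p=152, q=7
i=5: a=1 ⇒ p=239, q=11
i=6: a=4 ⇒ p=1108, q=51
…
i=8: a=4 ⇒ p=24224, q=1115
…
i=10: a=1 ⇒ p=54227, q=2496
…
i=12: a=2 ⇒ p=222687, q=10250
i=13: a=1 ⇒ p=306917, q=14127
→ (306917, 14127).  Check: 306917²=94198044889, 472·14127²=94198044888, difference 1.

306917 14127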